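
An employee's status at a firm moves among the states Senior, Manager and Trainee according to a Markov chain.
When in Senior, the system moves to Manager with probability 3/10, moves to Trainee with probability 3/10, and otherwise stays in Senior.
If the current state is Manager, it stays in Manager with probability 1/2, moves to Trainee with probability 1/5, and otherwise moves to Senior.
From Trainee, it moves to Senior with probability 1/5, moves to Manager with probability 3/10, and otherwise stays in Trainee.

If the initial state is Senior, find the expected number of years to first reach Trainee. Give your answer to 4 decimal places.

Let t(s) be the expected number of years to first reach Trainee from state s, with t(Trainee) = 0. Conditioning on the first year:
t(Senior) = 1 + 0.4·t(Senior) + 0.3·t(Manager)
t(Manager) = 1 + 0.3·t(Senior) + 0.5·t(Manager)
Solving: t(Senior) = 3.8095, t(Manager) = 4.2857.
Expected years from Senior to Trainee: 3.8095.

3.8095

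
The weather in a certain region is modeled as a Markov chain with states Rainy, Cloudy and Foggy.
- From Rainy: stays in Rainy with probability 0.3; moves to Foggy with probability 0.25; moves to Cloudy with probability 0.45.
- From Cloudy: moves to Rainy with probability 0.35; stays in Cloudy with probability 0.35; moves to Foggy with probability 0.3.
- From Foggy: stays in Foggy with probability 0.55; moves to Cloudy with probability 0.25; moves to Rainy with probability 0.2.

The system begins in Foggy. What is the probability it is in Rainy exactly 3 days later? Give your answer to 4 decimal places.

0.2730

Propagate the distribution vector 3 days from Foggy.
After 0 days: (0.0000, 0.0000, 1.0000)
After 1 day: (0.2000, 0.2500, 0.5500)
After 2 days: (0.2575, 0.3150, 0.4275)
After 3 days: (0.2730, 0.3330, 0.3940)
P(in Rainy after 3 days) = 0.2730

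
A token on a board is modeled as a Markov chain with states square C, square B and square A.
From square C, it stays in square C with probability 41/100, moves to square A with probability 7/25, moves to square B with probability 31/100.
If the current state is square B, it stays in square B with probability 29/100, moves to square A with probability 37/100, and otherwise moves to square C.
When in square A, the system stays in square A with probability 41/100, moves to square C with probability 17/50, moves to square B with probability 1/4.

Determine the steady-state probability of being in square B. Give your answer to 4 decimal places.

Let the stationary distribution be π with π = πP and π_1 + π_2 + π_3 = 1.
π_1 = 0.41·π_1 + 0.34·π_2 + 0.34·π_3
π_2 = 0.31·π_1 + 0.29·π_2 + 0.25·π_3
Solving with the normalization constraint gives π = (0.3656, 0.2833, 0.3511).
So the stationary probability of square B is 0.2833.

0.2833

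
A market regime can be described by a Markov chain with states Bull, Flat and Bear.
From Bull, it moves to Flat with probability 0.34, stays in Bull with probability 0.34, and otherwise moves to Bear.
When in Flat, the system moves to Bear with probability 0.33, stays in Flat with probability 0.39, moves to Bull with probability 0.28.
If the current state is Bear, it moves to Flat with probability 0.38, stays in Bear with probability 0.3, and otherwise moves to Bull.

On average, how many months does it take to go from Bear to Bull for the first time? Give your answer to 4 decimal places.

Let t(s) be the expected number of months to first reach Bull from state s, with t(Bull) = 0. Conditioning on the first month:
t(Flat) = 1 + 0.39·t(Flat) + 0.33·t(Bear)
t(Bear) = 1 + 0.38·t(Flat) + 0.3·t(Bear)
Solving: t(Flat) = 3.4151, t(Bear) = 3.2825.
Expected months from Bear to Bull: 3.2825.

3.2825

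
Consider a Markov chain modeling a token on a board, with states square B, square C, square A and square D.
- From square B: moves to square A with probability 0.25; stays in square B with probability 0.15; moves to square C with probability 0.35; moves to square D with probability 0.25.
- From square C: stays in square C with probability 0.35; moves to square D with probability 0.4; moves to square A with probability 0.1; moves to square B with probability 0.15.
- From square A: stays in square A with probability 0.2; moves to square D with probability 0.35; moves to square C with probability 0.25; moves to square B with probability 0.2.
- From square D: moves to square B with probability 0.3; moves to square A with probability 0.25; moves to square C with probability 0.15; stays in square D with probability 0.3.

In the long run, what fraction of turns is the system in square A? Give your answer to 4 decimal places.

Let the stationary distribution be π with π = πP and π_1 + π_2 + π_3 + π_4 = 1.
π_1 = 0.15·π_1 + 0.15·π_2 + 0.2·π_3 + 0.3·π_4
π_2 = 0.35·π_1 + 0.35·π_2 + 0.25·π_3 + 0.15·π_4
π_3 = 0.25·π_1 + 0.1·π_2 + 0.2·π_3 + 0.25·π_4
Solving with the normalization constraint gives π = (0.2089, 0.2648, 0.2003, 0.3260).
So the stationary probability of square A is 0.2003.

0.2003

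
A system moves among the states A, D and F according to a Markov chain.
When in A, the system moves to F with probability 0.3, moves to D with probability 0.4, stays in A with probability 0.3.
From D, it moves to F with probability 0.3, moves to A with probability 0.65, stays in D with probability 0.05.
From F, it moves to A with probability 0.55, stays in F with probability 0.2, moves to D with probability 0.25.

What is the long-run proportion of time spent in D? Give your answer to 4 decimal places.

0.2660

Let the stationary distribution be π with π = πP and π_1 + π_2 + π_3 = 1.
π_1 = 0.3·π_1 + 0.65·π_2 + 0.55·π_3
π_2 = 0.4·π_1 + 0.05·π_2 + 0.25·π_3
Solving with the normalization constraint gives π = (0.4613, 0.2660, 0.2727).
So the stationary probability of D is 0.2660.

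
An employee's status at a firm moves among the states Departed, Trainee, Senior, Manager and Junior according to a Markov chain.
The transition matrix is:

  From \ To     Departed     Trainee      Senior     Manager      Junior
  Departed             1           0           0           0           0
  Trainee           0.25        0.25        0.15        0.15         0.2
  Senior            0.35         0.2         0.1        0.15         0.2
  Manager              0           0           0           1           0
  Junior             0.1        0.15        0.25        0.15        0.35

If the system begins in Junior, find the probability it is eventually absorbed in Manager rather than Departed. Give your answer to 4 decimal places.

0.4585

Let h(s) be the probability of absorption at Manager starting from transient state s. Then h(Manager) = 1 and h(Departed) = 0. By first-step analysis:
h(Trainee) = 0.25·0 + 0.25·h(Trainee) + 0.15·h(Senior) + 0.15·1 + 0.2·h(Junior)
h(Senior) = 0.35·0 + 0.2·h(Trainee) + 0.1·h(Senior) + 0.15·1 + 0.2·h(Junior)
h(Junior) = 0.1·0 + 0.15·h(Trainee) + 0.25·h(Senior) + 0.15·1 + 0.35·h(Junior)
Solving: h(Trainee) = 0.3935, h(Senior) = 0.3560, h(Junior) = 0.4585.
Starting from Junior, the probability is 0.4585.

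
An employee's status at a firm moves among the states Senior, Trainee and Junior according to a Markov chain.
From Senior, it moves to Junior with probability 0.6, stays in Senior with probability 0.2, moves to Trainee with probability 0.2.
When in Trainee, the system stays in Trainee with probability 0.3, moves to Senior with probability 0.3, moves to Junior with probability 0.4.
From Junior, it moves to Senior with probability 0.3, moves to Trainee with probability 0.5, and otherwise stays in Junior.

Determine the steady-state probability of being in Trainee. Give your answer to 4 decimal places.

0.3485

Let the stationary distribution be π with π = πP and π_1 + π_2 + π_3 = 1.
π_1 = 0.2·π_1 + 0.3·π_2 + 0.3·π_3
π_2 = 0.2·π_1 + 0.3·π_2 + 0.5·π_3
Solving with the normalization constraint gives π = (0.2727, 0.3485, 0.3788).
So the stationary probability of Trainee is 0.3485.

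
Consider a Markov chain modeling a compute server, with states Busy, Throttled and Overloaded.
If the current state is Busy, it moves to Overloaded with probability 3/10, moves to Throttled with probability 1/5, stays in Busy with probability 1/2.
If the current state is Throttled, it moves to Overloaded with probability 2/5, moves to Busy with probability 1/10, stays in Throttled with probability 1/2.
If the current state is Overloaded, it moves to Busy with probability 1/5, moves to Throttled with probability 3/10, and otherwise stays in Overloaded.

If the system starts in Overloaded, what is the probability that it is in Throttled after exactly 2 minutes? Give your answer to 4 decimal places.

0.3400

Sum over the intermediate state after 1 minute:
P = P(Overloaded→Busy)·P(Busy→Throttled) + P(Overloaded→Throttled)·P(Throttled→Throttled) + P(Overloaded→Overloaded)·P(Overloaded→Throttled)
  = 0.2×0.2 + 0.3×0.5 + 0.5×0.3
  = 0.0400 + 0.1500 + 0.1500 = 0.3400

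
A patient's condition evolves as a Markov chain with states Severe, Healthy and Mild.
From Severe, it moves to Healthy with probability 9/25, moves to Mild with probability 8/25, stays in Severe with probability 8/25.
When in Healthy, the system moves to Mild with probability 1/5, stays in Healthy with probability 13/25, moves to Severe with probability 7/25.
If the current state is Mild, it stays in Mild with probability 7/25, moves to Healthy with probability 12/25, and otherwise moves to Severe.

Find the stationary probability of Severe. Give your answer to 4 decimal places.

0.2811

Let the stationary distribution be π with π = πP and π_1 + π_2 + π_3 = 1.
π_1 = 0.32·π_1 + 0.28·π_2 + 0.24·π_3
π_2 = 0.36·π_1 + 0.52·π_2 + 0.48·π_3
Solving with the normalization constraint gives π = (0.2811, 0.4649, 0.2541).
So the stationary probability of Severe is 0.2811.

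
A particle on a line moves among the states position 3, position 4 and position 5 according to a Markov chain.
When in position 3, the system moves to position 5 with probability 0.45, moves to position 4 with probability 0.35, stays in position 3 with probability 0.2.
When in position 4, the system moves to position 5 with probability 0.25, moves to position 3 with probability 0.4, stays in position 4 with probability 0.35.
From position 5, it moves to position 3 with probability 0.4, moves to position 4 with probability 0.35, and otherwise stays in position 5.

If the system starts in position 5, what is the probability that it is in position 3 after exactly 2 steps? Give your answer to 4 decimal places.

0.3200

Sum over the intermediate state after 1 step:
P = P(position 5→position 3)·P(position 3→position 3) + P(position 5→position 4)·P(position 4→position 3) + P(position 5→position 5)·P(position 5→position 3)
  = 0.4×0.2 + 0.35×0.4 + 0.25×0.4
  = 0.0800 + 0.1400 + 0.1000 = 0.3200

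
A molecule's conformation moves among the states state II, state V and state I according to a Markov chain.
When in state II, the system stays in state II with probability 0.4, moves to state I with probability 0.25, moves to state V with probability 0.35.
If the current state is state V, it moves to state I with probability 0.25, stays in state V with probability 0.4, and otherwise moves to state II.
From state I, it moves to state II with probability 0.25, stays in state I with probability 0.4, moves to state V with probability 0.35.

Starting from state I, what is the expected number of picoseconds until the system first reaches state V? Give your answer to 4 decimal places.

2.8571

Let t(s) be the expected number of picoseconds to first reach state V from state s, with t(state V) = 0. Conditioning on the first picosecond:
t(state II) = 1 + 0.4·t(state II) + 0.25·t(state I)
t(state I) = 1 + 0.25·t(state II) + 0.4·t(state I)
Solving: t(state II) = 2.8571, t(state I) = 2.8571.
Expected picoseconds from state I to state V: 2.8571.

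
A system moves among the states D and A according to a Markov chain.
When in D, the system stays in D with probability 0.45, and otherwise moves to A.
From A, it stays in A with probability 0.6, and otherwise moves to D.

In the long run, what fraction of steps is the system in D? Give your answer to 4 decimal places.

Let the stationary distribution be π with π = πP and π_1 + π_2 = 1.
π_1 = 0.45·π_1 + 0.4·π_2
Solving with the normalization constraint gives π = (0.4211, 0.5789).
So the stationary probability of D is 0.4211.

0.4211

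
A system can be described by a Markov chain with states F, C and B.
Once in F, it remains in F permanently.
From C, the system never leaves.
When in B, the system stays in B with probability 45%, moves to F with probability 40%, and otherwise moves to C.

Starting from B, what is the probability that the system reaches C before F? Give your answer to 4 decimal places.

0.2727

Let h(s) be the probability of absorption at C starting from transient state s. Then h(C) = 1 and h(F) = 0. By first-step analysis:
h(B) = 0.4·0 + 0.15·1 + 0.45·h(B)
Solving: h(B) = 0.2727.
Starting from B, the probability is 0.2727.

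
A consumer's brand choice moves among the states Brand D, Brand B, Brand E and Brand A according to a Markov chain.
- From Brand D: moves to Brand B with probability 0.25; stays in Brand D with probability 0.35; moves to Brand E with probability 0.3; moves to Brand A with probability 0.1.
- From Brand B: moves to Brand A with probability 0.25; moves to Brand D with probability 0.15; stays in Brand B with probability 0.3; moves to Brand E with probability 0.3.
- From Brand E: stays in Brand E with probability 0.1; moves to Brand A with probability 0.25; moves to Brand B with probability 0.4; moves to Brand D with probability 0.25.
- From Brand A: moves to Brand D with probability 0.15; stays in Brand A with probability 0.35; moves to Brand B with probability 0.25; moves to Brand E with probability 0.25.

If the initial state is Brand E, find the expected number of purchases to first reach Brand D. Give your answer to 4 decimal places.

Let t(s) be the expected number of purchases to first reach Brand D from state s, with t(Brand D) = 0. Conditioning on the first purchase:
t(Brand B) = 1 + 0.3·t(Brand B) + 0.3·t(Brand E) + 0.25·t(Brand A)
t(Brand E) = 1 + 0.4·t(Brand B) + 0.1·t(Brand E) + 0.25·t(Brand A)
t(Brand A) = 1 + 0.25·t(Brand B) + 0.25·t(Brand E) + 0.35·t(Brand A)
Solving: t(Brand B) = 5.7523, t(Brand E) = 5.2730, t(Brand A) = 5.7790.
Expected purchases from Brand E to Brand D: 5.2730.

5.2730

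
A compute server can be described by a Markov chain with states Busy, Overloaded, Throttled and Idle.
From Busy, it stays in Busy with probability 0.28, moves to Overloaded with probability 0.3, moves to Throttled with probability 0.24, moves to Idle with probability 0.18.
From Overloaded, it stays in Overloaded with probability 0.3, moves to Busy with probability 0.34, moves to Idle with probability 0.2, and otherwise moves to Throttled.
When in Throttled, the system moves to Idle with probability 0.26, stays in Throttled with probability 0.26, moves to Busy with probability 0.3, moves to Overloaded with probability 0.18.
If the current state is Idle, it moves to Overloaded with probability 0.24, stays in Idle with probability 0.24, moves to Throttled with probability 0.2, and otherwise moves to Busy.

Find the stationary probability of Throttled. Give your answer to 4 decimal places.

0.2148

Let the stationary distribution be π with π = πP and π_1 + π_2 + π_3 + π_4 = 1.
π_1 = 0.28·π_1 + 0.34·π_2 + 0.3·π_3 + 0.32·π_4
π_2 = 0.3·π_1 + 0.3·π_2 + 0.18·π_3 + 0.24·π_4
π_3 = 0.24·π_1 + 0.16·π_2 + 0.26·π_3 + 0.2·π_4
Solving with the normalization constraint gives π = (0.3086, 0.2613, 0.2148, 0.2153).
So the stationary probability of Throttled is 0.2148.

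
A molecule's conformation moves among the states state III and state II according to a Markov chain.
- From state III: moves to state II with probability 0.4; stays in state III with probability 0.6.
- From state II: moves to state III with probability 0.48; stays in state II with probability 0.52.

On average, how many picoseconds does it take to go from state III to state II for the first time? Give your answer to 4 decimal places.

2.5000

Let t(s) be the expected number of picoseconds to first reach state II from state s, with t(state II) = 0. Conditioning on the first picosecond:
t(state III) = 1 + 0.6·t(state III)
Solving: t(state III) = 2.5000.
Expected picoseconds from state III to state II: 2.5000.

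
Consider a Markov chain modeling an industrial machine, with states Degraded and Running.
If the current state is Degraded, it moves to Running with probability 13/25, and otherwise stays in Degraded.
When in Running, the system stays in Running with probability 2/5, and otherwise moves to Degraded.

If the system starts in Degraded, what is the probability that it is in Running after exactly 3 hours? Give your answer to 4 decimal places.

Propagate the distribution vector 3 hours from Degraded.
After 0 hours: (1.0000, 0.0000)
After 1 hour: (0.4800, 0.5200)
After 2 hours: (0.5424, 0.4576)
After 3 hours: (0.5349, 0.4651)
P(in Running after 3 hours) = 0.4651

0.4651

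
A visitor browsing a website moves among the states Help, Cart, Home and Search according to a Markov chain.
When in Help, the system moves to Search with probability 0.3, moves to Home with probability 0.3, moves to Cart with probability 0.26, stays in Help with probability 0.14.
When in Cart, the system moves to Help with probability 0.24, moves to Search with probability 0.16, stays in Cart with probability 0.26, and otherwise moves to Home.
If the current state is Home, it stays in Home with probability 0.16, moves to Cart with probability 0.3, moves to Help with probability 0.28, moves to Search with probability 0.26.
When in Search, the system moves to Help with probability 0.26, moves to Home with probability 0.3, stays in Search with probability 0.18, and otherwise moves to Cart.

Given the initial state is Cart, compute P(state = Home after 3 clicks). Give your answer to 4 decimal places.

Propagate the distribution vector 3 clicks from Cart.
After 0 clicks: (0.0000, 1.0000, 0.0000, 0.0000)
After 1 click: (0.2400, 0.2600, 0.3400, 0.1600)
After 2 clicks: (0.2328, 0.2736, 0.2628, 0.2308)
After 3 clicks: (0.2318, 0.2705, 0.2742, 0.2235)
P(in Home after 3 clicks) = 0.2742

0.2742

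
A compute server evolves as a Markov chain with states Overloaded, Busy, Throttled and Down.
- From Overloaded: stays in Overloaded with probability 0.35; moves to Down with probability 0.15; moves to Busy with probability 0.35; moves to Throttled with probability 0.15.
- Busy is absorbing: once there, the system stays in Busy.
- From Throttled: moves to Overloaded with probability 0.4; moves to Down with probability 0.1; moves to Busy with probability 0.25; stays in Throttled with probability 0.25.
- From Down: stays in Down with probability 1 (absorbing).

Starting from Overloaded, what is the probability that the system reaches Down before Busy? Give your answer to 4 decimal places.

Let h(s) be the probability of absorption at Down starting from transient state s. Then h(Down) = 1 and h(Busy) = 0. By first-step analysis:
h(Overloaded) = 0.35·h(Overloaded) + 0.35·0 + 0.15·h(Throttled) + 0.15·1
h(Throttled) = 0.4·h(Overloaded) + 0.25·0 + 0.25·h(Throttled) + 0.1·1
Solving: h(Overloaded) = 0.2982, h(Throttled) = 0.2924.
Starting from Overloaded, the probability is 0.2982.

0.2982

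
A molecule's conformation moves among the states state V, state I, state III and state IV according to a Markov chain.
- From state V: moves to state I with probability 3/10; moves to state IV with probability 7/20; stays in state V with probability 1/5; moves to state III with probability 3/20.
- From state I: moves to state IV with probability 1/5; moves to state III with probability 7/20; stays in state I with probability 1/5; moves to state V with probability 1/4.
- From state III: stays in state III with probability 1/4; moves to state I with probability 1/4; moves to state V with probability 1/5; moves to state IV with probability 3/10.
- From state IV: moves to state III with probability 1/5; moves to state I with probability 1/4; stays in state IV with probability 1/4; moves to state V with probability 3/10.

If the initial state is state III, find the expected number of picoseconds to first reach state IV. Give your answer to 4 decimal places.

3.4990

Let t(s) be the expected number of picoseconds to first reach state IV from state s, with t(state IV) = 0. Conditioning on the first picosecond:
t(state V) = 1 + 0.2·t(state V) + 0.3·t(state I) + 0.15·t(state III)
t(state I) = 1 + 0.25·t(state V) + 0.2·t(state I) + 0.35·t(state III)
t(state III) = 1 + 0.2·t(state V) + 0.25·t(state I) + 0.25·t(state III)
Solving: t(state V) = 3.3403, t(state I) = 3.8246, t(state III) = 3.4990.
Expected picoseconds from state III to state IV: 3.4990.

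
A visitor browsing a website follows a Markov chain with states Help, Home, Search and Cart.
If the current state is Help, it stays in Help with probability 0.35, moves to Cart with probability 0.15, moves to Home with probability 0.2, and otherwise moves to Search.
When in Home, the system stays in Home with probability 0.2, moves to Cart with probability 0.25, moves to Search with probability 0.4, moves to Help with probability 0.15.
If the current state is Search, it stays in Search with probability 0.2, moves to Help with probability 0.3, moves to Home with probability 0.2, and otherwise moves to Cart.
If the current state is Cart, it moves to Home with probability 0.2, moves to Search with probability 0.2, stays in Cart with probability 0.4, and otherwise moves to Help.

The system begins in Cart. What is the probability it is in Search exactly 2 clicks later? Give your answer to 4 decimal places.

Propagate the distribution vector 2 clicks from Cart.
After 0 clicks: (0.0000, 0.0000, 0.0000, 1.0000)
After 1 click: (0.2000, 0.2000, 0.2000, 0.4000)
After 2 clicks: (0.2400, 0.2000, 0.2600, 0.3000)
P(in Search after 2 clicks) = 0.2600

0.2600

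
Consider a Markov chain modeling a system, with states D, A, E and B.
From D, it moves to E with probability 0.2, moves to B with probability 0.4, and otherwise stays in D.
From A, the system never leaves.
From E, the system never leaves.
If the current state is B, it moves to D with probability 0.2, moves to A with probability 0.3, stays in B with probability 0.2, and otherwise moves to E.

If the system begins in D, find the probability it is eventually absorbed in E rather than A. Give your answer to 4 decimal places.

0.7000

Let h(s) be the probability of absorption at E starting from transient state s. Then h(E) = 1 and h(A) = 0. By first-step analysis:
h(D) = 0.4·h(D) + 0.2·1 + 0.4·h(B)
h(B) = 0.2·h(D) + 0.3·0 + 0.3·1 + 0.2·h(B)
Solving: h(D) = 0.7000, h(B) = 0.5500.
Starting from D, the probability is 0.7000.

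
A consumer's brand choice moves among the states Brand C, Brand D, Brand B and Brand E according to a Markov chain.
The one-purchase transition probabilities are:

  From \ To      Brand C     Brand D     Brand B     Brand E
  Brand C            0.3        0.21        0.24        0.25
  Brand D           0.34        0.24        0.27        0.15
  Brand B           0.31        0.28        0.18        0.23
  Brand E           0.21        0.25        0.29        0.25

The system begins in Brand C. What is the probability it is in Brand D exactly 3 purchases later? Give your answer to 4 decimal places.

Propagate the distribution vector 3 purchases from Brand C.
After 0 purchases: (1.0000, 0.0000, 0.0000, 0.0000)
After 1 purchase: (0.3000, 0.2100, 0.2400, 0.2500)
After 2 purchases: (0.2883, 0.2431, 0.2444, 0.2242)
After 3 purchases: (0.2920, 0.2434, 0.2438, 0.2208)
P(in Brand D after 3 purchases) = 0.2434

0.2434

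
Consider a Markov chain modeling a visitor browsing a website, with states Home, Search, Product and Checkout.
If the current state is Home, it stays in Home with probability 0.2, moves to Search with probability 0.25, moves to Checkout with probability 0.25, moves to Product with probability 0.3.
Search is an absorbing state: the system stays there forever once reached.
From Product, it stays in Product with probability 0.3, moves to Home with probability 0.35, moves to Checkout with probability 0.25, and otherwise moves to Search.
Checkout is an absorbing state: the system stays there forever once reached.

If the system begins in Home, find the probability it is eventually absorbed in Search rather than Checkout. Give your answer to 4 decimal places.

0.4505

Let h(s) be the probability of absorption at Search starting from transient state s. Then h(Search) = 1 and h(Checkout) = 0. By first-step analysis:
h(Home) = 0.2·h(Home) + 0.25·1 + 0.3·h(Product) + 0.25·0
h(Product) = 0.35·h(Home) + 0.1·1 + 0.3·h(Product) + 0.25·0
Solving: h(Home) = 0.4505, h(Product) = 0.3681.
Starting from Home, the probability is 0.4505.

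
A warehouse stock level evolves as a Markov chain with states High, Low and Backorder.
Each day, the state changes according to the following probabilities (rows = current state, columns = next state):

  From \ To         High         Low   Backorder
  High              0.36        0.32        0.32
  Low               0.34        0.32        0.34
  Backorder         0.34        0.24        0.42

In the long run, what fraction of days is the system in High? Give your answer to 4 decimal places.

Let the stationary distribution be π with π = πP and π_1 + π_2 + π_3 = 1.
π_1 = 0.36·π_1 + 0.34·π_2 + 0.34·π_3
π_2 = 0.32·π_1 + 0.32·π_2 + 0.24·π_3
Solving with the normalization constraint gives π = (0.3469, 0.2910, 0.3620).
So the stationary probability of High is 0.3469.

0.3469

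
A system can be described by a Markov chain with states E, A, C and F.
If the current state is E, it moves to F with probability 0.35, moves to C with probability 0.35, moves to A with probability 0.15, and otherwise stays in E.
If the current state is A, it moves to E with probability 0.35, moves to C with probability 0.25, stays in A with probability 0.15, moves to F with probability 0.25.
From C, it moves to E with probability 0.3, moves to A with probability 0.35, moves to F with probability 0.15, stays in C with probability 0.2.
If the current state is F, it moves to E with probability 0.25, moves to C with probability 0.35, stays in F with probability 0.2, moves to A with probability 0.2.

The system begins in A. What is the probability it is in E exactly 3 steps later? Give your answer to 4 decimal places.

Propagate the distribution vector 3 steps from A.
After 0 steps: (0.0000, 1.0000, 0.0000, 0.0000)
After 1 step: (0.3500, 0.1500, 0.2500, 0.2500)
After 2 steps: (0.2425, 0.2125, 0.2975, 0.2475)
After 3 steps: (0.2619, 0.2219, 0.2841, 0.2321)
P(in E after 3 steps) = 0.2619

0.2619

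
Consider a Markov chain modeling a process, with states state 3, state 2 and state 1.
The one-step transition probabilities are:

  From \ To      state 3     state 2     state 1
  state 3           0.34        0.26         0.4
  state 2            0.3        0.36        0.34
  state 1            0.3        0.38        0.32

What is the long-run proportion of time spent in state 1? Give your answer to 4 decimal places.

0.3517

Let the stationary distribution be π with π = πP and π_1 + π_2 + π_3 = 1.
π_1 = 0.34·π_1 + 0.3·π_2 + 0.3·π_3
π_2 = 0.26·π_1 + 0.36·π_2 + 0.38·π_3
Solving with the normalization constraint gives π = (0.3125, 0.3358, 0.3517).
So the stationary probability of state 1 is 0.3517.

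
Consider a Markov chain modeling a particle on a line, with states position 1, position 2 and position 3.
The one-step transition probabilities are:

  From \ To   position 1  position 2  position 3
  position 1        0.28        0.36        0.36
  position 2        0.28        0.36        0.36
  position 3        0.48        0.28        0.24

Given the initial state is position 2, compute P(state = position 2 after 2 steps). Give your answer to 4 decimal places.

Sum over the intermediate state after 1 step:
P = P(position 2→position 1)·P(position 1→position 2) + P(position 2→position 2)·P(position 2→position 2) + P(position 2→position 3)·P(position 3→position 2)
  = 0.28×0.36 + 0.36×0.36 + 0.36×0.28
  = 0.1008 + 0.1296 + 0.1008 = 0.3312

0.3312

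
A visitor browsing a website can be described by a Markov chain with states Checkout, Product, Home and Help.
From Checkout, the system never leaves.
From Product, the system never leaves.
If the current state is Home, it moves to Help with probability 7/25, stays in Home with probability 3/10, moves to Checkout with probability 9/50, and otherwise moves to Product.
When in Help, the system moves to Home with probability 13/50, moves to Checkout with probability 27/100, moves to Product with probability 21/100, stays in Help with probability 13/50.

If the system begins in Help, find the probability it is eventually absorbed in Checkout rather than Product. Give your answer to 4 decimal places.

0.5296

Let h(s) be the probability of absorption at Checkout starting from transient state s. Then h(Checkout) = 1 and h(Product) = 0. By first-step analysis:
h(Home) = 0.18·1 + 0.24·0 + 0.3·h(Home) + 0.28·h(Help)
h(Help) = 0.27·1 + 0.21·0 + 0.26·h(Home) + 0.26·h(Help)
Solving: h(Home) = 0.4690, h(Help) = 0.5296.
Starting from Help, the probability is 0.5296.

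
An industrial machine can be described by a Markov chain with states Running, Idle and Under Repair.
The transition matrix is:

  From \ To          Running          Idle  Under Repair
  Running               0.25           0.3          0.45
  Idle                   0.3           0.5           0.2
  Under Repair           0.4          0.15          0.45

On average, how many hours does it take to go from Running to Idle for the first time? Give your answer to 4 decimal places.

Let t(s) be the expected number of hours to first reach Idle from state s, with t(Idle) = 0. Conditioning on the first hour:
t(Running) = 1 + 0.25·t(Running) + 0.45·t(Under Repair)
t(Under Repair) = 1 + 0.4·t(Running) + 0.45·t(Under Repair)
Solving: t(Running) = 4.3011, t(Under Repair) = 4.9462.
Expected hours from Running to Idle: 4.3011.

4.3011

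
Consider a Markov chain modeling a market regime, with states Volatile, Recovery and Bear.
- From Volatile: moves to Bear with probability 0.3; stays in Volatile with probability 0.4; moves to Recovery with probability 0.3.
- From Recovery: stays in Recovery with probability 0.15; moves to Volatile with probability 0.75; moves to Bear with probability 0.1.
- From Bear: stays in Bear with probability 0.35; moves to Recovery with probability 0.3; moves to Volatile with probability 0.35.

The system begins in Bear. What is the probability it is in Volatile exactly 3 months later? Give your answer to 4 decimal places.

Propagate the distribution vector 3 months from Bear.
After 0 months: (0.0000, 0.0000, 1.0000)
After 1 month: (0.3500, 0.3000, 0.3500)
After 2 months: (0.4875, 0.2550, 0.2575)
After 3 months: (0.4764, 0.2618, 0.2619)
P(in Volatile after 3 months) = 0.4764

0.4764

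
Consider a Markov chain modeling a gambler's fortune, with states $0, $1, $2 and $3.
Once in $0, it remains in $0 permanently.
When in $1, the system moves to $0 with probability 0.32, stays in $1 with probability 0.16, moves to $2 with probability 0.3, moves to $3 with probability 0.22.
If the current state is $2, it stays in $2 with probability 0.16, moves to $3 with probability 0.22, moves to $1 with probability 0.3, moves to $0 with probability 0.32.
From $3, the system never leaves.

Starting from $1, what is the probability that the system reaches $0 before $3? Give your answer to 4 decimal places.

Let h(s) be the probability of absorption at $0 starting from transient state s. Then h($0) = 1 and h($3) = 0. By first-step analysis:
h($1) = 0.32·1 + 0.16·h($1) + 0.3·h($2) + 0.22·0
h($2) = 0.32·1 + 0.3·h($1) + 0.16·h($2) + 0.22·0
Solving: h($1) = 0.5926, h($2) = 0.5926.
Starting from $1, the probability is 0.5926.

0.5926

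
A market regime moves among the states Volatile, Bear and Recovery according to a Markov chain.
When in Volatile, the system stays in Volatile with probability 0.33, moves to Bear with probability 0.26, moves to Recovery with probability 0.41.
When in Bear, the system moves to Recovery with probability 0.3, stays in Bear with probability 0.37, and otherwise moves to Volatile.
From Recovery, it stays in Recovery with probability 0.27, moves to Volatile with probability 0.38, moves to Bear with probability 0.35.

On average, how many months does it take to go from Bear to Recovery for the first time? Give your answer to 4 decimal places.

Let t(s) be the expected number of months to first reach Recovery from state s, with t(Recovery) = 0. Conditioning on the first month:
t(Volatile) = 1 + 0.33·t(Volatile) + 0.26·t(Bear)
t(Bear) = 1 + 0.33·t(Volatile) + 0.37·t(Bear)
Solving: t(Volatile) = 2.6464, t(Bear) = 2.9735.
Expected months from Bear to Recovery: 2.9735.

2.9735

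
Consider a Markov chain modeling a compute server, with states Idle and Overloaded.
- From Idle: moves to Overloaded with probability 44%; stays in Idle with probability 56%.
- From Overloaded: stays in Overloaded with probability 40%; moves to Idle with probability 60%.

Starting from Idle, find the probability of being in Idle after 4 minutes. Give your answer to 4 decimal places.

0.5769

Propagate the distribution vector 4 minutes from Idle.
After 0 minutes: (1.0000, 0.0000)
After 1 minute: (0.5600, 0.4400)
After 2 minutes: (0.5776, 0.4224)
After 3 minutes: (0.5769, 0.4231)
After 4 minutes: (0.5769, 0.4231)
P(in Idle after 4 minutes) = 0.5769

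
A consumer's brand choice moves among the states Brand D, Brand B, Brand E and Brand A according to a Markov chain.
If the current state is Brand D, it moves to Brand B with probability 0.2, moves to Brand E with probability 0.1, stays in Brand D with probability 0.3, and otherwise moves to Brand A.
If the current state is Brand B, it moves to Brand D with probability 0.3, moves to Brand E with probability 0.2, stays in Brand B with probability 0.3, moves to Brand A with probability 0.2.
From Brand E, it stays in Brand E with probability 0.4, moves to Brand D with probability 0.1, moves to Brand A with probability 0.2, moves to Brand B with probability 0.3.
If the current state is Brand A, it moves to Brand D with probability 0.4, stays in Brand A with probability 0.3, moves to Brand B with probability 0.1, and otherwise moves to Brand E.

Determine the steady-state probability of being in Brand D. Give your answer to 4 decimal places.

0.2857

Let the stationary distribution be π with π = πP and π_1 + π_2 + π_3 + π_4 = 1.
π_1 = 0.3·π_1 + 0.3·π_2 + 0.1·π_3 + 0.4·π_4
π_2 = 0.2·π_1 + 0.3·π_2 + 0.3·π_3 + 0.1·π_4
π_3 = 0.1·π_1 + 0.2·π_2 + 0.4·π_3 + 0.2·π_4
Solving with the normalization constraint gives π = (0.2857, 0.2143, 0.2143, 0.2857).
So the stationary probability of Brand D is 0.2857.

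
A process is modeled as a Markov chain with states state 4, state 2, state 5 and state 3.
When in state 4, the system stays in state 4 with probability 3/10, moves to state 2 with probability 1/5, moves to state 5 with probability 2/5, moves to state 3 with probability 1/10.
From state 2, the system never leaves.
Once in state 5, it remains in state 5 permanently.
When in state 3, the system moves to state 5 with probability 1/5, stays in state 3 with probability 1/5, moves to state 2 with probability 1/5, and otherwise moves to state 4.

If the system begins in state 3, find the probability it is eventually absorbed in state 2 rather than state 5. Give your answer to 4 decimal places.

0.4231

Let h(s) be the probability of absorption at state 2 starting from transient state s. Then h(state 2) = 1 and h(state 5) = 0. By first-step analysis:
h(state 4) = 0.3·h(state 4) + 0.2·1 + 0.4·0 + 0.1·h(state 3)
h(state 3) = 0.4·h(state 4) + 0.2·1 + 0.2·0 + 0.2·h(state 3)
Solving: h(state 4) = 0.3462, h(state 3) = 0.4231.
Starting from state 3, the probability is 0.4231.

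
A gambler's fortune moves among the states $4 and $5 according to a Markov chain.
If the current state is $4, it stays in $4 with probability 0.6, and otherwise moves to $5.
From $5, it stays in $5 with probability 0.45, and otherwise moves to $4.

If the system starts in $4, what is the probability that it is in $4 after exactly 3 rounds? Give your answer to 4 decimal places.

Propagate the distribution vector 3 rounds from $4.
After 0 rounds: (1.0000, 0.0000)
After 1 round: (0.6000, 0.4000)
After 2 rounds: (0.5800, 0.4200)
After 3 rounds: (0.5790, 0.4210)
P(in $4 after 3 rounds) = 0.5790

0.5790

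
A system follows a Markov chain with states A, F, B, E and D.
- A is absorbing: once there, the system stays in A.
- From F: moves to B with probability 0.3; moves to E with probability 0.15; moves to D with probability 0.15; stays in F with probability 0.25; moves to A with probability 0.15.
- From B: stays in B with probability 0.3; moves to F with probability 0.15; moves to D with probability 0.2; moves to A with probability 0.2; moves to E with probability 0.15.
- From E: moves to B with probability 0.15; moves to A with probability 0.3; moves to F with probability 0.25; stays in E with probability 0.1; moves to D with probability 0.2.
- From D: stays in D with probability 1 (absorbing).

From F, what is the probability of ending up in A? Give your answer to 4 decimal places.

Let h(s) be the probability of absorption at A starting from transient state s. Then h(A) = 1 and h(D) = 0. By first-step analysis:
h(F) = 0.15·1 + 0.25·h(F) + 0.3·h(B) + 0.15·h(E) + 0.15·0
h(B) = 0.2·1 + 0.15·h(F) + 0.3·h(B) + 0.15·h(E) + 0.2·0
h(E) = 0.3·1 + 0.25·h(F) + 0.15·h(B) + 0.1·h(E) + 0.2·0
Solving: h(F) = 0.5200, h(B) = 0.5180, h(E) = 0.5641.
Starting from F, the probability is 0.5200.

0.5200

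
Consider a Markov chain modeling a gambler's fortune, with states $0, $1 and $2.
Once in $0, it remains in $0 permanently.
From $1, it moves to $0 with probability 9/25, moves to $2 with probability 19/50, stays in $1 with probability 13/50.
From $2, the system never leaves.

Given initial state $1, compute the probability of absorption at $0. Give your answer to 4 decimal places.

Let h(s) be the probability of absorption at $0 starting from transient state s. Then h($0) = 1 and h($2) = 0. By first-step analysis:
h($1) = 0.36·1 + 0.26·h($1) + 0.38·0
Solving: h($1) = 0.4865.
Starting from $1, the probability is 0.4865.

0.4865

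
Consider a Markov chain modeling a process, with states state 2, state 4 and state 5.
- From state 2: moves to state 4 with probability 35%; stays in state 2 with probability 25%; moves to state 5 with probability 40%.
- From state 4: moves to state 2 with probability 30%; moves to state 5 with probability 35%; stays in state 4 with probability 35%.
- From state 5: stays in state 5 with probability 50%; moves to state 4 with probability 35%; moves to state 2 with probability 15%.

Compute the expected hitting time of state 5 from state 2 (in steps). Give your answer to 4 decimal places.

2.6144

Let t(s) be the expected number of steps to first reach state 5 from state s, with t(state 5) = 0. Conditioning on the first step:
t(state 2) = 1 + 0.25·t(state 2) + 0.35·t(state 4)
t(state 4) = 1 + 0.3·t(state 2) + 0.35·t(state 4)
Solving: t(state 2) = 2.6144, t(state 4) = 2.7451.
Expected steps from state 2 to state 5: 2.6144.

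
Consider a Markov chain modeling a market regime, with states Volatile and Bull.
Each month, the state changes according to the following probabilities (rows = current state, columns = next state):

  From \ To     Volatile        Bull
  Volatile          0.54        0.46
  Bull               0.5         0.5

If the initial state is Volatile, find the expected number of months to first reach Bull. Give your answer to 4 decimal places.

2.1739

Let t(s) be the expected number of months to first reach Bull from state s, with t(Bull) = 0. Conditioning on the first month:
t(Volatile) = 1 + 0.54·t(Volatile)
Solving: t(Volatile) = 2.1739.
Expected months from Volatile to Bull: 2.1739.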